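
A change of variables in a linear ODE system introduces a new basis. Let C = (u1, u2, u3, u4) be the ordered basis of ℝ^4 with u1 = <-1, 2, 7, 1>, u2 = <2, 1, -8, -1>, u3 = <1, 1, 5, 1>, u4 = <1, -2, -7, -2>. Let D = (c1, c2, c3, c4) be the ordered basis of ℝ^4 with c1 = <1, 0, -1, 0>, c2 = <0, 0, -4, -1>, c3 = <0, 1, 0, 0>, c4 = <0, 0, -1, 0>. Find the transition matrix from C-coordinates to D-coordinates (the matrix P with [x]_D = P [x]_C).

[[-1, 2, 1, 1], [-1, 1, -1, 2], [2, 1, 1, -2], [-2, 2, -2, -2]]

Take x = uj: its C-coordinates are the j-th standard unit vector, so P e_j — column j of P — equals [uj]_D.
u1 = -c1 - c2 + 2c3 - 2c4, giving column 1 = <-1, -1, 2, -2>; repeating for each j gives P = [[-1, 2, 1, 1], [-1, 1, -1, 2], [2, 1, 1, -2], [-2, 2, -2, -2]].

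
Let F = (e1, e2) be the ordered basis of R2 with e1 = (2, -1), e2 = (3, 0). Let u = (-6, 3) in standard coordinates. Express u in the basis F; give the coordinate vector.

(-3, 0)

[u]_F is the unique c with M c = u, where M has columns e1, e2.
System: 2c_1 + 3c_2 = -6, -c_1 + 0c_2 = 3; solving gives c_1 = -3, c_2 = 0.
Check: -3e1 + 0·e2 = (-6, 3).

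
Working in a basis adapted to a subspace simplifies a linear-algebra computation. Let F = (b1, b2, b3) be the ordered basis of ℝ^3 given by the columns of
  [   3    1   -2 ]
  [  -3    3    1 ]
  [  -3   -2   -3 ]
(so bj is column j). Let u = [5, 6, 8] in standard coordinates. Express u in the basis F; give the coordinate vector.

Write u = c_1 b1 + ... + c_3 b3 and solve for the c_i.
Row-reducing the augmented matrix [M | u] gives c = (-1, 2, -3).
Check: -b1 + 2b2 - 3b3 = [5, 6, 8].

[-1, 2, -3]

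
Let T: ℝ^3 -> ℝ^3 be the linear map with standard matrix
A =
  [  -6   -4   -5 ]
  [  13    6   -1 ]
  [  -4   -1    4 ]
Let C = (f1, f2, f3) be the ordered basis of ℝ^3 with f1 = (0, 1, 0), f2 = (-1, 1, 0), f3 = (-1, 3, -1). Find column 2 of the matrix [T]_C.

(1, 1, -3)

Column 2 of [T]_C is the C-coordinate vector of T(f2).
In standard coordinates T(f2) = A f2 = (2, -7, 3).
Converting to C: (2, -7, 3) = f1 + f2 - 3f3, so the coordinate vector is (1, 1, -3).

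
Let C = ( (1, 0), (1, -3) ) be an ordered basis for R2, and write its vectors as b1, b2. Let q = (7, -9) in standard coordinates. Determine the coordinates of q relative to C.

(4, 3)

[q]_C is the unique c with M c = q, where M has columns b1, b2.
System: c_1 + c_2 = 7, 0c_1 - 3c_2 = -9; solving gives c_1 = 4, c_2 = 3.
Check: 4b1 + 3b2 = (7, -9).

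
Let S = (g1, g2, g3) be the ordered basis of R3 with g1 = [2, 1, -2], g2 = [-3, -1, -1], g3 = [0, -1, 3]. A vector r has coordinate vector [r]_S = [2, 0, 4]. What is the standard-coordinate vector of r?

[4, -2, 8]

r = M [r]_S, where M has columns g1, ..., g3.
Carrying out the matrix-vector product, r = [4, -2, 8].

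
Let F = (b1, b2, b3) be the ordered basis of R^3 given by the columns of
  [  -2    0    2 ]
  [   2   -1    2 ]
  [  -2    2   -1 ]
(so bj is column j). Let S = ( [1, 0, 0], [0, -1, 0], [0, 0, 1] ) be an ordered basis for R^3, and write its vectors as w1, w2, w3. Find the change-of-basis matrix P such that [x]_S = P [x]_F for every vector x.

Let M have columns bj and N have columns wj. Then for every x, N [x]_S = x = M [x]_F, so P = N^(-1) M.
Since det N = -1, N^(-1) has integer entries; multiplying gives P = [[-2, 0, 2], [-2, 1, -2], [-2, 2, -1]].

[[-2, 0, 2], [-2, 1, -2], [-2, 2, -1]]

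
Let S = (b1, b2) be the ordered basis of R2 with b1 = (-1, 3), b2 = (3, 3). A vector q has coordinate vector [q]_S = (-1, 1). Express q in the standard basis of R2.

The coordinates say q = -b1 + b2; adding the scaled basis vectors gives (4, 0).

(4, 0)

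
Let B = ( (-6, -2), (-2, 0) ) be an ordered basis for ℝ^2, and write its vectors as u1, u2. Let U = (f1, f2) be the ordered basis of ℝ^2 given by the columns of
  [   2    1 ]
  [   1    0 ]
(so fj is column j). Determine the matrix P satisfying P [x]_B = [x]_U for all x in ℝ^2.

[[-2, 0], [-2, -2]]

Column j of P is [uj]_U, since P maps B-coordinates to U-coordinates.
Expressing u1 in U: u1 = -2f1 - 2f2, so column 1 of P is (-2, -2).
Doing the same for each uj gives P = [[-2, 0], [-2, -2]].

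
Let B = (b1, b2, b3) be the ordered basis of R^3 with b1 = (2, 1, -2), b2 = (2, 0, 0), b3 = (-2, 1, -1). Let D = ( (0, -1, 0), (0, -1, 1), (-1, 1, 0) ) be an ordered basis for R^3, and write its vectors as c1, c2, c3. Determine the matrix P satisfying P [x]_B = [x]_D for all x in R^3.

[[-1, -2, 2], [-2, 0, -1], [-2, -2, 2]]

Column j of P is [bj]_D, since P maps B-coordinates to D-coordinates.
Expressing b1 in D: b1 = -c1 - 2c2 - 2c3, so column 1 of P is (-1, -2, -2).
Doing the same for each bj gives P = [[-1, -2, 2], [-2, 0, -1], [-2, -2, 2]].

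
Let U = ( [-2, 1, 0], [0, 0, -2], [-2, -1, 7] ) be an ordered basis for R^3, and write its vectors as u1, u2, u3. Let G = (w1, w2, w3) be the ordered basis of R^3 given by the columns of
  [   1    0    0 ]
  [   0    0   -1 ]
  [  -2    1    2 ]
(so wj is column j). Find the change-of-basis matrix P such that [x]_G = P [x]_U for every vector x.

[[-2, 0, -2], [-2, -2, 1], [-1, 0, 1]]

Column j of P is [uj]_G, since P maps U-coordinates to G-coordinates.
Expressing u1 in G: u1 = -2w1 - 2w2 - w3, so column 1 of P is [-2, -2, -1].
Doing the same for each uj gives P = [[-2, 0, -2], [-2, -2, 1], [-1, 0, 1]].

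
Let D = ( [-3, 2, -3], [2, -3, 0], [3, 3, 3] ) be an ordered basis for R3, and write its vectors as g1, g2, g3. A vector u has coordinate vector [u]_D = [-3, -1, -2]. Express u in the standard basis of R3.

The coordinates say u = -3g1 - g2 - 2g3; adding the scaled basis vectors gives [1, -9, 3].

[1, -9, 3]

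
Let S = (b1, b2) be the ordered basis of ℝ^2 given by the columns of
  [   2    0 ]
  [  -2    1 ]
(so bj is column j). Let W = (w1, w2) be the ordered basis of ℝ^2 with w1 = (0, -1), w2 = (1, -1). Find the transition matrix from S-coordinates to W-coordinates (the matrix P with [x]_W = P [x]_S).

[[0, -1], [2, 0]]

Let M have columns bj and N have columns wj. Then for every x, N [x]_W = x = M [x]_S, so P = N^(-1) M.
Since det N = 1, N^(-1) has integer entries; multiplying gives P = [[0, -1], [2, 0]].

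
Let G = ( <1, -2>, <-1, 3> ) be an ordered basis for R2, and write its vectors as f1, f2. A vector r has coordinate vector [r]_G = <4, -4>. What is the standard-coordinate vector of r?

r = M [r]_G, where M has columns f1, f2.
Carrying out the matrix-vector product, r = <8, -20>.

<8, -20>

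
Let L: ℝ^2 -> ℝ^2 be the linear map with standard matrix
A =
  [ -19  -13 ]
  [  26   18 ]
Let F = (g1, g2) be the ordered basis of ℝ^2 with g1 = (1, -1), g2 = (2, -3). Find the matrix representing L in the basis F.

[[-2, -1], [-2, 1]]

The j-th column of [L]_F is [L(gj)]_F.
L(g1) = A g1 = (-6, 8) = -2g1 - 2g2, so column 1 is (-2, -2).
Repeating for g2 and assembling the columns gives [[-2, -1], [-2, 1]].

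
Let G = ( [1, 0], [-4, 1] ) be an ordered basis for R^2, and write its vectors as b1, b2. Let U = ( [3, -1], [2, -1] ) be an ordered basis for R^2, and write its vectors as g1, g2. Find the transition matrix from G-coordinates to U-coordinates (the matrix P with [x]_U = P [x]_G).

Take x = bj: its G-coordinates are the j-th standard unit vector, so P e_j — column j of P — equals [bj]_U.
b1 = g1 - g2, giving column 1 = [1, -1]; repeating for each j gives P = [[1, -2], [-1, 1]].

[[1, -2], [-1, 1]]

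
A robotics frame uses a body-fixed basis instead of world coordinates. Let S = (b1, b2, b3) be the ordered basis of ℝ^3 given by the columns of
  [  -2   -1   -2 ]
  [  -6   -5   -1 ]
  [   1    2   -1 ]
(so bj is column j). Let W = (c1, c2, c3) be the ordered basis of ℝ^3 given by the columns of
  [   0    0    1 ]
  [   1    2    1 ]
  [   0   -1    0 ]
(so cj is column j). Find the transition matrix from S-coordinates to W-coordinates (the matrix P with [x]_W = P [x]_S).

Let M have columns bj and N have columns cj. Then for every x, N [x]_W = x = M [x]_S, so P = N^(-1) M.
Since det N = -1, N^(-1) has integer entries; multiplying gives P = [[-2, 0, -1], [-1, -2, 1], [-2, -1, -2]].

[[-2, 0, -1], [-1, -2, 1], [-2, -1, -2]]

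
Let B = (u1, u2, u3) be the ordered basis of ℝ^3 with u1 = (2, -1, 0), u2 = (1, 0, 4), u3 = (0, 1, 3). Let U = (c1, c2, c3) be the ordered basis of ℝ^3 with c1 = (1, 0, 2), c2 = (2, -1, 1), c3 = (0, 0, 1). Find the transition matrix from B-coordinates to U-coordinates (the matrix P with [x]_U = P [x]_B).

[[0, 1, 2], [1, 0, -1], [-1, 2, 0]]

Take x = uj: its B-coordinates are the j-th standard unit vector, so P e_j — column j of P — equals [uj]_U.
u1 = 0·c1 + c2 - c3, giving column 1 = (0, 1, -1); repeating for each j gives P = [[0, 1, 2], [1, 0, -1], [-1, 2, 0]].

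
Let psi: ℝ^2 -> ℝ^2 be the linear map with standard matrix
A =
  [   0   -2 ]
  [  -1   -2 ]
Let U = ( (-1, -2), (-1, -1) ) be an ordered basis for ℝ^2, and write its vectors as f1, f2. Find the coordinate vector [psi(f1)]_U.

(-1, -3)

Compute psi(f1) = A f1 = (4, 5) in standard coordinates.
Then write this in U-coordinates: solve for y in y_1 f1 + y_2 f2 = (4, 5).
This gives y = (-1, -3), which is column 1 of [psi]_U.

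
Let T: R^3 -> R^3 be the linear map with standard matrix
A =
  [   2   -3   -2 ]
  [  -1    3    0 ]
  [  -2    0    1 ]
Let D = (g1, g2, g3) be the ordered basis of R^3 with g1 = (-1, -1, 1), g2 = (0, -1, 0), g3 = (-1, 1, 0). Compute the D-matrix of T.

[[3, 0, 2], [-3, 0, -3], [-2, -3, 3]]

With P the matrix whose columns are g1, ..., g3, [T]_D = P^(-1) A P.
Column by column: T(g1) = A g1 = (-1, -2, 3); its D-coordinates (3, -3, -2) give column 1.
Continuing for each basis vector yields [T]_D = [[3, 0, 2], [-3, 0, -3], [-2, -3, 3]].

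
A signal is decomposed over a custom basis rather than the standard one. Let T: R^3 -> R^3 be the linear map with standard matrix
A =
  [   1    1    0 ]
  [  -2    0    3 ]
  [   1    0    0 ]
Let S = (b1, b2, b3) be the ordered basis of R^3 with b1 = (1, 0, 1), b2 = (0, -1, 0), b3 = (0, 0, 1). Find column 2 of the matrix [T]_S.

Compute T(b2) = A b2 = (-1, 0, 0) in standard coordinates.
Then write this in S-coordinates: solve for y in y_1 b1 + ... + y_3 b3 = (-1, 0, 0).
This gives y = (-1, 0, 1), which is column 2 of [T]_S.

(-1, 0, 1)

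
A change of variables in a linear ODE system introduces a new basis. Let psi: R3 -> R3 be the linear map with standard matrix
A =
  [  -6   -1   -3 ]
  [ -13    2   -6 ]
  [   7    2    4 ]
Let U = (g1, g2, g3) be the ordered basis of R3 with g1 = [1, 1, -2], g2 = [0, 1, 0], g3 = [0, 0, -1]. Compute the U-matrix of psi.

[[-1, -1, 3], [2, 3, 3], [1, 0, -2]]

With P the matrix whose columns are g1, ..., g3, [psi]_U = P^(-1) A P.
Column by column: psi(g1) = A g1 = [-1, 1, 1]; its U-coordinates [-1, 2, 1] give column 1.
Continuing for each basis vector yields [psi]_U = [[-1, -1, 3], [2, 3, 3], [1, 0, -2]].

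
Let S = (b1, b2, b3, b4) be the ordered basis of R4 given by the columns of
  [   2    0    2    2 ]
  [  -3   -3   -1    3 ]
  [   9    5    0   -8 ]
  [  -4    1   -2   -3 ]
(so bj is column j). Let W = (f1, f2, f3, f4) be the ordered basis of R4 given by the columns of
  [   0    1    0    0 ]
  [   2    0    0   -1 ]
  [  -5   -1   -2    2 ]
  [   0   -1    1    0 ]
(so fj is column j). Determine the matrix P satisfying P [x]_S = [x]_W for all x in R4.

Let M have columns bj and N have columns fj. Then for every x, N [x]_W = x = M [x]_S, so P = N^(-1) M.
Since det N = -1, N^(-1) has integer entries; multiplying gives P = [[-1, -1, 0, 2], [2, 0, 2, 2], [-2, 1, 0, -1], [1, 1, 1, 1]].

[[-1, -1, 0, 2], [2, 0, 2, 2], [-2, 1, 0, -1], [1, 1, 1, 1]]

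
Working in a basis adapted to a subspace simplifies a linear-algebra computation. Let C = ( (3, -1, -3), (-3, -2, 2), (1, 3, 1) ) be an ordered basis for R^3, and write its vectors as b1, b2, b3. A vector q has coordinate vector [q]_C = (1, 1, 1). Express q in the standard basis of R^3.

The coordinates say q = b1 + b2 + b3; adding the scaled basis vectors gives (1, 0, 0).

(1, 0, 0)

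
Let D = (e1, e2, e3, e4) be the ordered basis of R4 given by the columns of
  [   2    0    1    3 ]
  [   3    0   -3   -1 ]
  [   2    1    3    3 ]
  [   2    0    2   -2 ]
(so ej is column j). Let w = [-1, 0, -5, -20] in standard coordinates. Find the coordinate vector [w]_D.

[-3, 4, -4, 3]

Write w = c_1 e1 + ... + c_4 e4 and solve for the c_i.
Gaussian elimination on [M | w] yields c = (-3, 4, -4, 3).
Check: -3e1 + 4e2 - 4e3 + 3e4 = [-1, 0, -5, -20].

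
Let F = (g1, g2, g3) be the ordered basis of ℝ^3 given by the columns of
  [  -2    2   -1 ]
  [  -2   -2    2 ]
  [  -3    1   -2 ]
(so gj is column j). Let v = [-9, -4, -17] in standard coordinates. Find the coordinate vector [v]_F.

[4, 1, 3]

We seek scalars with c_1 g1 + ... + c_3 g3 = v; equivalently solve M c = v where the columns of M are g1, ..., g3.
Solving this 3x3 system gives c = (4, 1, 3).
Check: 4g1 + g2 + 3g3 = [-9, -4, -17].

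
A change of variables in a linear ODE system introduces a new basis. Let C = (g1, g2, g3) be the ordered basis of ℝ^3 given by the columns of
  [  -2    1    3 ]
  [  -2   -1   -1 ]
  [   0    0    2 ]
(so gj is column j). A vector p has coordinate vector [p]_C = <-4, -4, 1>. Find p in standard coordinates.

<7, 11, 2>

By definition p = -4g1 - 4g2 + g3.
Summing componentwise gives <7, 11, 2>.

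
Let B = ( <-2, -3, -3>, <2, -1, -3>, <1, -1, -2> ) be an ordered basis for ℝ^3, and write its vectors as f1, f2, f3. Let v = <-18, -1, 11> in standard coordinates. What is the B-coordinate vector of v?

Write v = c_1 f1 + ... + c_3 f3 and solve for the c_i.
Gaussian elimination on [M | v] yields c = (3, -4, -4).
Check: 3f1 - 4f2 - 4f3 = <-18, -1, 11>.

<3, -4, -4>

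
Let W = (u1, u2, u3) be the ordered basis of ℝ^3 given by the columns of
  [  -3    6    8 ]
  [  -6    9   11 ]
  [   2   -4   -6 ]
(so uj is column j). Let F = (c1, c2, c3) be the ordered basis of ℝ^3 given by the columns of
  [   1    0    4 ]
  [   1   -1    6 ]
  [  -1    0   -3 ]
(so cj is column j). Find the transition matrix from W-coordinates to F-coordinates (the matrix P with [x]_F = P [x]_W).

[[1, -2, 0], [1, 1, 1], [-1, 2, 2]]

Let M have columns uj and N have columns cj. Then for every x, N [x]_F = x = M [x]_W, so P = N^(-1) M.
Since det N = -1, N^(-1) has integer entries; multiplying gives P = [[1, -2, 0], [1, 1, 1], [-1, 2, 2]].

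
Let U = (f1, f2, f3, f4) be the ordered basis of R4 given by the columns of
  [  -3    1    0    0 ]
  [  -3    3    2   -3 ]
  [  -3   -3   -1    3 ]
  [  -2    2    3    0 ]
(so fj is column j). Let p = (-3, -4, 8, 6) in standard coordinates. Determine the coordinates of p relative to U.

(0, -3, 4, 1)

Write p = c_1 f1 + ... + c_4 f4 and solve for the c_i.
Solving this 4x4 system gives c = (0, -3, 4, 1).
Check: 0·f1 - 3f2 + 4f3 + f4 = (-3, -4, 8, 6).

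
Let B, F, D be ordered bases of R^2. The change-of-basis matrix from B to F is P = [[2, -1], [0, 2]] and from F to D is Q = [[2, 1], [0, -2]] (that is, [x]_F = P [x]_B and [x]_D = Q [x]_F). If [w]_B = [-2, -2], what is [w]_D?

[-8, 8]

Apply P to get F-coordinates [-2, -4], then Q to get D-coordinates.
The result is [w]_D = [-8, 8].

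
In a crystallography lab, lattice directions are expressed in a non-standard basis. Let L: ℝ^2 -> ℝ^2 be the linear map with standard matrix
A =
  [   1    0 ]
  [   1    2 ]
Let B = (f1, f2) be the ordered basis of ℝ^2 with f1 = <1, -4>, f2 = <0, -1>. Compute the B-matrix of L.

[[1, 0], [3, 2]]

With P the matrix whose columns are f1, f2, [L]_B = P^(-1) A P.
Column by column: L(f1) = A f1 = <1, -7>; its B-coordinates <1, 3> give column 1.
Continuing for each basis vector yields [L]_B = [[1, 0], [3, 2]].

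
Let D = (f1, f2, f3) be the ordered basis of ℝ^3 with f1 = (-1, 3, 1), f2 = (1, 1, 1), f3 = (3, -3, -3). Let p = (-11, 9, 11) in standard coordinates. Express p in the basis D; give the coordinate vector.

(-1, 0, -4)

[p]_D is the unique c with M c = p, where M has columns f1, ..., f3.
Solving this 3x3 system gives c = (-1, 0, -4).
Check: -f1 + 0·f2 - 4f3 = (-11, 9, 11).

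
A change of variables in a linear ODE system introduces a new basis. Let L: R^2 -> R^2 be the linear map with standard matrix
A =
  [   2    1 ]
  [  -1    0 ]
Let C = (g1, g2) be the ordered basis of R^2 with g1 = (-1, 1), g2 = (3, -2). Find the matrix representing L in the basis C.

[[1, -1], [0, 1]]

The j-th column of [L]_C is [L(gj)]_C.
L(g1) = A g1 = (-1, 1) = g1 + 0·g2, so column 1 is (1, 0).
Repeating for g2 and assembling the columns gives [[1, -1], [0, 1]].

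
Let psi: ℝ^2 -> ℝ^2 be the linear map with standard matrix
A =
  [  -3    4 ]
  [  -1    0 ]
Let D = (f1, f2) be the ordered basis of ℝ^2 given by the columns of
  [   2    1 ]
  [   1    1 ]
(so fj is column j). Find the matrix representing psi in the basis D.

With P the matrix whose columns are f1, f2, [psi]_D = P^(-1) A P.
Column by column: psi(f1) = A f1 = [-2, -2]; its D-coordinates [0, -2] give column 1.
Continuing for each basis vector yields [psi]_D = [[0, 2], [-2, -3]].

[[0, 2], [-2, -3]]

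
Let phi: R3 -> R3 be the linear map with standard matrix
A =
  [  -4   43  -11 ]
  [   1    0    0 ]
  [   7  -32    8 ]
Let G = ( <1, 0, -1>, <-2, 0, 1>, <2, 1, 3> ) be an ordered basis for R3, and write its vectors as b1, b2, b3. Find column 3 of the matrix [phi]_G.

Compute phi(b3) = A b3 = <2, 2, 6> in standard coordinates.
Then write this in G-coordinates: solve for y in y_1 b1 + ... + y_3 b3 = <2, 2, 6>.
This gives y = <2, 2, 2>, which is column 3 of [phi]_G.

<2, 2, 2>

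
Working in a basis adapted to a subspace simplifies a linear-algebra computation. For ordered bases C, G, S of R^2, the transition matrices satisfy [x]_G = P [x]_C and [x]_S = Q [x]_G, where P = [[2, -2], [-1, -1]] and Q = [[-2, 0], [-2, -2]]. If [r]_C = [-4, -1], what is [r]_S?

[12, 2]

First [r]_G = P [r]_C = [-6, 5].
Then [r]_S = Q [r]_G = [12, 2].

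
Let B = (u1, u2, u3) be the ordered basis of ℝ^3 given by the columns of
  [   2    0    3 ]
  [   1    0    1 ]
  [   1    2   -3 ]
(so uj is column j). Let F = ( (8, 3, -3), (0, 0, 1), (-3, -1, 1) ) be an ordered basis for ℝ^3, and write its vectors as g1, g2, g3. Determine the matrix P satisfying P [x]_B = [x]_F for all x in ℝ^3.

[[1, 0, 0], [2, 2, -2], [2, 0, -1]]

Column j of P is [uj]_F, since P maps B-coordinates to F-coordinates.
Expressing u1 in F: u1 = g1 + 2g2 + 2g3, so column 1 of P is (1, 2, 2).
Doing the same for each uj gives P = [[1, 0, 0], [2, 2, -2], [2, 0, -1]].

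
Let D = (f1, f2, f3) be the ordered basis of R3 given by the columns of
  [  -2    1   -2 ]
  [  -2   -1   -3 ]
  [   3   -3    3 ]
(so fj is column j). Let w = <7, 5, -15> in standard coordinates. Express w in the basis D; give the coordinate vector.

<2, 3, -4>

We seek scalars with c_1 f1 + ... + c_3 f3 = w; equivalently solve M c = w where the columns of M are f1, ..., f3.
Solving this 3x3 system gives c = (2, 3, -4).
Check: 2f1 + 3f2 - 4f3 = <7, 5, -15>.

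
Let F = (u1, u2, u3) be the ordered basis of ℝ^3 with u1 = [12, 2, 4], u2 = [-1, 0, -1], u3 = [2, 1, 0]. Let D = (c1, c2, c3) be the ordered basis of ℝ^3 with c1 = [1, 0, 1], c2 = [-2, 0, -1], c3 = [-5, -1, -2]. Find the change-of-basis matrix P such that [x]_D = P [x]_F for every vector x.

[[-2, -1, -1], [-2, 0, 1], [-2, 0, -1]]

Column j of P is [uj]_D, since P maps F-coordinates to D-coordinates.
Expressing u1 in D: u1 = -2c1 - 2c2 - 2c3, so column 1 of P is [-2, -2, -2].
Doing the same for each uj gives P = [[-2, -1, -1], [-2, 0, 1], [-2, 0, -1]].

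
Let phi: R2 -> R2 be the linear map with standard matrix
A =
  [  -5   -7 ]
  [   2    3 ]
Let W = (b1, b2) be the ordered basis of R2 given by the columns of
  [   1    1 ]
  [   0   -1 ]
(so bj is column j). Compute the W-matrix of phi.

With P the matrix whose columns are b1, b2, [phi]_W = P^(-1) A P.
Column by column: phi(b1) = A b1 = [-5, 2]; its W-coordinates [-3, -2] give column 1.
Continuing for each basis vector yields [phi]_W = [[-3, 1], [-2, 1]].

[[-3, 1], [-2, 1]]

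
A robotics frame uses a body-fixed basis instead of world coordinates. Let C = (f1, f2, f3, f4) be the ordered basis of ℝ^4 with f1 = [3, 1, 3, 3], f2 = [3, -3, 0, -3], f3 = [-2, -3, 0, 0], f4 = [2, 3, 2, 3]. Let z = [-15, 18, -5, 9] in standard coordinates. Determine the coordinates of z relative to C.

[-3, -4, -1, 2]

We seek scalars with c_1 f1 + ... + c_4 f4 = z; equivalently solve M c = z where the columns of M are f1, ..., f4.
Row-reducing the augmented matrix [M | z] gives c = (-3, -4, -1, 2).
Check: -3f1 - 4f2 - f3 + 2f4 = [-15, 18, -5, 9].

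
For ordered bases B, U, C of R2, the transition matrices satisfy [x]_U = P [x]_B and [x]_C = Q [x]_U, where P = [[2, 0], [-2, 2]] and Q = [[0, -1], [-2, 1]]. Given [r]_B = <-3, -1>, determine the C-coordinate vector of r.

First [r]_U = P [r]_B = <-6, 4>.
Then [r]_C = Q [r]_U = <-4, 16>.

<-4, 16>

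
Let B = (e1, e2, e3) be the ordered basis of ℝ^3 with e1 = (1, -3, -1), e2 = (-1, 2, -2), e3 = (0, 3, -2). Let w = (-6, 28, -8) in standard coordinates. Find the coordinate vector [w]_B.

(-4, 2, 4)

[w]_B is the unique c with M c = w, where M has columns e1, ..., e3.
Solving this 3x3 system gives c = (-4, 2, 4).
Check: -4e1 + 2e2 + 4e3 = (-6, 28, -8).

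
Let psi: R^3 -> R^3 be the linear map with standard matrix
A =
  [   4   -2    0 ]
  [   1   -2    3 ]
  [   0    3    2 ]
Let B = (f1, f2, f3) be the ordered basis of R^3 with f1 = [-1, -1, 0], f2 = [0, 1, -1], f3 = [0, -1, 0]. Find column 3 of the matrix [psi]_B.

Column 3 of [psi]_B is the B-coordinate vector of psi(f3).
In standard coordinates psi(f3) = A f3 = [2, 2, -3].
Converting to B: [2, 2, -3] = -2f1 + 3f2 + 3f3, so the coordinate vector is [-2, 3, 3].

[-2, 3, 3]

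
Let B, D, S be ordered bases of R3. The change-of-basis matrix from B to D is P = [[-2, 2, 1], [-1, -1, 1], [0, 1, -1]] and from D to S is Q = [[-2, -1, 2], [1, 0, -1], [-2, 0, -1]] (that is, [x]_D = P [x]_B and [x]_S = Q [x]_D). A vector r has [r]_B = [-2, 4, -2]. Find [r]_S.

Apply P to get D-coordinates [10, -4, 6], then Q to get S-coordinates.
The result is [r]_S = [-4, 4, -26].

[-4, 4, -26]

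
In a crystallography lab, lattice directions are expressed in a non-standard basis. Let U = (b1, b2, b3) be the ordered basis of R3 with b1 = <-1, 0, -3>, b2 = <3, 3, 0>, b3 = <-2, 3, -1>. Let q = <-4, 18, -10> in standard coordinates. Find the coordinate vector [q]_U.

We seek scalars with c_1 b1 + ... + c_3 b3 = q; equivalently solve M c = q where the columns of M are b1, ..., b3.
Row-reducing the augmented matrix [M | q] gives c = (2, 2, 4).
Check: 2b1 + 2b2 + 4b3 = <-4, 18, -10>.

<2, 2, 4>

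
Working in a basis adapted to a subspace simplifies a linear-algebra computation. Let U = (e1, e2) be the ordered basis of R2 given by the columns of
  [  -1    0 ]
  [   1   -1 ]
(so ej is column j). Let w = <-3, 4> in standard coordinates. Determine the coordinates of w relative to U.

<3, -1>

Write w = c_1 e1 + c_2 e2 and solve for the c_i.
System: -c_1 + 0c_2 = -3, c_1 - c_2 = 4; solving gives c_1 = 3, c_2 = -1.
Check: 3e1 - e2 = <-3, 4>.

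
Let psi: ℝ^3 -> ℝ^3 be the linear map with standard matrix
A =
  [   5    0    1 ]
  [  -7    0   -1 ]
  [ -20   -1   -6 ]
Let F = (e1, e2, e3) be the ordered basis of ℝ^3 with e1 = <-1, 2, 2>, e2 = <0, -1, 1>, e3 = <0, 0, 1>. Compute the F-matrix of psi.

The j-th column of [psi]_F is [psi(ej)]_F.
psi(e1) = A e1 = <-3, 5, 6> = 3e1 + e2 - e3, so column 1 is <3, 1, -1>.
Repeating for e2, e3 and assembling the columns gives [[3, -1, -1], [1, -1, -1], [-1, -2, -3]].

[[3, -1, -1], [1, -1, -1], [-1, -2, -3]]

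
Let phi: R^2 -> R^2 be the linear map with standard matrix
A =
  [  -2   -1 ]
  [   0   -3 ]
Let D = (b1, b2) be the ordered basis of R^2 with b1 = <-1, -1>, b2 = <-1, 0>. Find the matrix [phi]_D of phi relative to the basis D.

[[-3, 0], [0, -2]]

The j-th column of [phi]_D is [phi(bj)]_D.
phi(b1) = A b1 = <3, 3> = -3b1 + 0·b2, so column 1 is <-3, 0>.
Repeating for b2 and assembling the columns gives [[-3, 0], [0, -2]].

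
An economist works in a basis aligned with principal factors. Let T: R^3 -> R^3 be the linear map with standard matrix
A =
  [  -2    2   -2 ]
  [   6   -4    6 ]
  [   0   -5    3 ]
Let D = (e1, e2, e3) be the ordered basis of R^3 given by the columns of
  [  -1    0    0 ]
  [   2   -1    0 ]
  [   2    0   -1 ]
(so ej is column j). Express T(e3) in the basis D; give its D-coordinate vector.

Compute T(e3) = A e3 = <2, -6, -3> in standard coordinates.
Then write this in D-coordinates: solve for y in y_1 e1 + ... + y_3 e3 = <2, -6, -3>.
This gives y = <-2, 2, -1>, which is column 3 of [T]_D.

<-2, 2, -1>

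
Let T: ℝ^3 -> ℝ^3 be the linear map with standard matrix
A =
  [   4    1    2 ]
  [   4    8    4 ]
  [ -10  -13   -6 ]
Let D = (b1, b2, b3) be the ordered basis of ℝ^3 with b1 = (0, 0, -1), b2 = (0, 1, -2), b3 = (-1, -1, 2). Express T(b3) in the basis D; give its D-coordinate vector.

(-3, -3, 1)

Column 3 of [T]_D is the D-coordinate vector of T(b3).
In standard coordinates T(b3) = A b3 = (-1, -4, 11).
Converting to D: (-1, -4, 11) = -3b1 - 3b2 + b3, so the coordinate vector is (-3, -3, 1).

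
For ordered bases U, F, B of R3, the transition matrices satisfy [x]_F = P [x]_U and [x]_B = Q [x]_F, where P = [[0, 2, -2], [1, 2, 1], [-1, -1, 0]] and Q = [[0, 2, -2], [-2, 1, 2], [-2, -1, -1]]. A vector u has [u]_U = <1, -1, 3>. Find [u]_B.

Apply P to get F-coordinates <-8, 2, 0>, then Q to get B-coordinates.
The result is [u]_B = <4, 18, 14>.

<4, 18, 14>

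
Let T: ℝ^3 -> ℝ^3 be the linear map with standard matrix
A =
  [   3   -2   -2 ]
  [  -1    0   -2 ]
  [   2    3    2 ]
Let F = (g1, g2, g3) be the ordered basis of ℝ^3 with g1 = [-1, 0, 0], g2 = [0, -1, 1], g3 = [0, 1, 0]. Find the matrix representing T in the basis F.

[[3, 0, 2], [-2, -1, 3], [-1, -3, 3]]

Let P have columns g1, ..., g3. Then [T]_F = P^(-1) A P.
Here det P = 1, so P^(-1) is integer; computing A P first and then P^(-1)(A P) gives [[3, 0, 2], [-2, -1, 3], [-1, -3, 3]].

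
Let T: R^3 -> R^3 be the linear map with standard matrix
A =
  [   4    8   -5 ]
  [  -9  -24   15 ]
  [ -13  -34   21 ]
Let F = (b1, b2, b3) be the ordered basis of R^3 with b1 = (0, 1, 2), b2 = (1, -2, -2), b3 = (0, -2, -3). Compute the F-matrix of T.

With P the matrix whose columns are b1, ..., b3, [T]_F = P^(-1) A P.
Column by column: T(b1) = A b1 = (-2, 6, 8); its F-coordinates (2, -2, 0) give column 1.
Continuing for each basis vector yields [T]_F = [[2, 3, 3], [-2, -2, -1], [0, -1, 1]].

[[2, 3, 3], [-2, -2, -1], [0, -1, 1]]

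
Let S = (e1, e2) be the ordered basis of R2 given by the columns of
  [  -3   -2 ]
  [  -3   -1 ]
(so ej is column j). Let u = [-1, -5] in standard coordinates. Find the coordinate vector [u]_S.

Write u = c_1 e1 + c_2 e2 and solve for the c_i.
System: -3c_1 - 2c_2 = -1, -3c_1 - c_2 = -5; solving gives c_1 = 3, c_2 = -4.
Check: 3e1 - 4e2 = [-1, -5].

[3, -4]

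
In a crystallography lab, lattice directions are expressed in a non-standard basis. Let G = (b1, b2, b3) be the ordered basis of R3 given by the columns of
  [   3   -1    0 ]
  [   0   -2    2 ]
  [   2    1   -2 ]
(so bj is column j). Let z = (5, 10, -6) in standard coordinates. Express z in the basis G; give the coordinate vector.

[z]_G is the unique c with M c = z, where M has columns b1, ..., b3.
Row-reducing the augmented matrix [M | z] gives c = (1, -2, 3).
Check: b1 - 2b2 + 3b3 = (5, 10, -6).

(1, -2, 3)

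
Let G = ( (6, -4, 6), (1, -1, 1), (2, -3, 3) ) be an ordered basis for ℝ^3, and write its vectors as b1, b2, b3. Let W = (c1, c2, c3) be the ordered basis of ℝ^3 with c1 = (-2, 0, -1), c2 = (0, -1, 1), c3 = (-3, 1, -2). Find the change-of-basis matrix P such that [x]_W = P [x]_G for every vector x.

Column j of P is [bj]_W, since P maps G-coordinates to W-coordinates.
Expressing b1 in W: b1 = 0·c1 + 2c2 - 2c3, so column 1 of P is (0, 2, -2).
Doing the same for each bj gives P = [[0, 1, 2], [2, 0, 1], [-2, -1, -2]].

[[0, 1, 2], [2, 0, 1], [-2, -1, -2]]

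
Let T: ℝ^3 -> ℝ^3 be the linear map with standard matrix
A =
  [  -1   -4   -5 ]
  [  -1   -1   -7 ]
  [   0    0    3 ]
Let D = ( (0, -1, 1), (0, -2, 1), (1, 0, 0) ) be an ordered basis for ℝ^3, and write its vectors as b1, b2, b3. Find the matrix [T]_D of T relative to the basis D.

[[0, 1, -1], [3, 2, 1], [-1, 3, -1]]

With P the matrix whose columns are b1, ..., b3, [T]_D = P^(-1) A P.
Column by column: T(b1) = A b1 = (-1, -6, 3); its D-coordinates (0, 3, -1) give column 1.
Continuing for each basis vector yields [T]_D = [[0, 1, -1], [3, 2, 1], [-1, 3, -1]].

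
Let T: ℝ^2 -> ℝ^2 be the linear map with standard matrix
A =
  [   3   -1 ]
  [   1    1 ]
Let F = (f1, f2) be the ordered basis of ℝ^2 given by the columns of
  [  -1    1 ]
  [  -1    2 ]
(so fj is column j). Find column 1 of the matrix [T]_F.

Column 1 of [T]_F is the F-coordinate vector of T(f1).
In standard coordinates T(f1) = A f1 = [-2, -2].
Converting to F: [-2, -2] = 2f1 + 0·f2, so the coordinate vector is [2, 0].

[2, 0]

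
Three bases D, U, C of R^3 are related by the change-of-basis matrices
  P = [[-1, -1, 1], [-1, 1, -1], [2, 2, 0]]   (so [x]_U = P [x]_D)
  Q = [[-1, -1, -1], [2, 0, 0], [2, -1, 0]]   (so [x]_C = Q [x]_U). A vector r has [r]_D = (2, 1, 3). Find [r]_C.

(-2, 0, 4)

First [r]_U = P [r]_D = (0, -4, 6).
Then [r]_C = Q [r]_U = (-2, 0, 4).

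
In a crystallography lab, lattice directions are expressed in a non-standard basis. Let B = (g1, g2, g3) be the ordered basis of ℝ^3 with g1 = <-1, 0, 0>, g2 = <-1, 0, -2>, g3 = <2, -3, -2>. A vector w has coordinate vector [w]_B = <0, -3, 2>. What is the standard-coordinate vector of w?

<7, -6, 2>

The coordinates say w = 0·g1 - 3g2 + 2g3; adding the scaled basis vectors gives <7, -6, 2>.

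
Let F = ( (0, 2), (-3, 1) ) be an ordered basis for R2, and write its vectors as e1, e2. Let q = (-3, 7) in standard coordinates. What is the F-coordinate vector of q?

(3, 1)

[q]_F is the unique c with M c = q, where M has columns e1, e2.
System: 0c_1 - 3c_2 = -3, 2c_1 + c_2 = 7; solving gives c_1 = 3, c_2 = 1.
Check: 3e1 + e2 = (-3, 7).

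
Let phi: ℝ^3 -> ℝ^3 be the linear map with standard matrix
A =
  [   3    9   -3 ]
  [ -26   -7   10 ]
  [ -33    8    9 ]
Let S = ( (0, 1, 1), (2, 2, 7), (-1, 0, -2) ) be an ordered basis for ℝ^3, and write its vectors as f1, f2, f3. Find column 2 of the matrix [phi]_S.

Column 2 of [phi]_S is the S-coordinate vector of phi(f2).
In standard coordinates phi(f2) = A f2 = (3, 4, 13).
Converting to S: (3, 4, 13) = -2f1 + 3f2 + 3f3, so the coordinate vector is (-2, 3, 3).

(-2, 3, 3)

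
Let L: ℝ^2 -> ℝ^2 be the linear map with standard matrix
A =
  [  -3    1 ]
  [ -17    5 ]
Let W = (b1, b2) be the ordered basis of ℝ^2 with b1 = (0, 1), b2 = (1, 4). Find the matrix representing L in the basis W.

[[1, -1], [1, 1]]

Let P have columns b1, b2. Then [L]_W = P^(-1) A P.
Here det P = -1, so P^(-1) is integer; computing A P first and then P^(-1)(A P) gives [[1, -1], [1, 1]].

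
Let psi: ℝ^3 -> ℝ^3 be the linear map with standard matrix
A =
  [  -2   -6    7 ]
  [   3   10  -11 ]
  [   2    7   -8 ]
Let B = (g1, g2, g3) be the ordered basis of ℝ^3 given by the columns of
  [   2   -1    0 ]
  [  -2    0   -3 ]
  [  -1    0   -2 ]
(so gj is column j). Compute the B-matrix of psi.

[[0, 0, 1], [-1, -2, -2], [1, 1, 2]]

Let P have columns g1, ..., g3. Then [psi]_B = P^(-1) A P.
Here det P = 1, so P^(-1) is integer; computing A P first and then P^(-1)(A P) gives [[0, 0, 1], [-1, -2, -2], [1, 1, 2]].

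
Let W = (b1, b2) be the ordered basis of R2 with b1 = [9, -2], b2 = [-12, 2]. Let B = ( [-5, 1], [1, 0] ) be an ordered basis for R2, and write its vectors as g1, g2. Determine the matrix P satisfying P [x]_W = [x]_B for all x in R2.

[[-2, 2], [-1, -2]]

Take x = bj: its W-coordinates are the j-th standard unit vector, so P e_j — column j of P — equals [bj]_B.
b1 = -2g1 - g2, giving column 1 = [-2, -1]; repeating for each j gives P = [[-2, 2], [-1, -2]].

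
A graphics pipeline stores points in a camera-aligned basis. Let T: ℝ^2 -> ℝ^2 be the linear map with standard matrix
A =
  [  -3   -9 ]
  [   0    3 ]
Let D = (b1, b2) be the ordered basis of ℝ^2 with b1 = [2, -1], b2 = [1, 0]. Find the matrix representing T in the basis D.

The j-th column of [T]_D is [T(bj)]_D.
T(b1) = A b1 = [3, -3] = 3b1 - 3b2, so column 1 is [3, -3].
Repeating for b2 and assembling the columns gives [[3, 0], [-3, -3]].

[[3, 0], [-3, -3]]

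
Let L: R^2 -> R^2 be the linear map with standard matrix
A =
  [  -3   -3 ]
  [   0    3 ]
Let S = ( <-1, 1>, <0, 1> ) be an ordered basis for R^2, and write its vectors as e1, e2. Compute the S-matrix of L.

The j-th column of [L]_S is [L(ej)]_S.
L(e1) = A e1 = <0, 3> = 0·e1 + 3e2, so column 1 is <0, 3>.
Repeating for e2 and assembling the columns gives [[0, 3], [3, 0]].

[[0, 3], [3, 0]]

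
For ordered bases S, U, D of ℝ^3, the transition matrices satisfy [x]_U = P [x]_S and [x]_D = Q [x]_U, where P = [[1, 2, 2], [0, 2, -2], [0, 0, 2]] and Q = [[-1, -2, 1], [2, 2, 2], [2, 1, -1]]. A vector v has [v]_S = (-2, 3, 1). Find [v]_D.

(-12, 24, 14)

First [v]_U = P [v]_S = (6, 4, 2).
Then [v]_D = Q [v]_U = (-12, 24, 14).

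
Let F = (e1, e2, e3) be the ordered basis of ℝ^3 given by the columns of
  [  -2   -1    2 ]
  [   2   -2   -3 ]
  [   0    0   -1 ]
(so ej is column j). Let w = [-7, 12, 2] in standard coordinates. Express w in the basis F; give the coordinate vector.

Write w = c_1 e1 + ... + c_3 e3 and solve for the c_i.
Row-reducing the augmented matrix [M | w] gives c = (2, -1, -2).
Check: 2e1 - e2 - 2e3 = [-7, 12, 2].

[2, -1, -2]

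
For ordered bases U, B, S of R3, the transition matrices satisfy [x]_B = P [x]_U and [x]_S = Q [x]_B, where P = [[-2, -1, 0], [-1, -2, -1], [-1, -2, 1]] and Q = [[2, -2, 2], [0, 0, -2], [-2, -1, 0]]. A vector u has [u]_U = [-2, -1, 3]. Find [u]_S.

[22, -14, -11]

First [u]_B = P [u]_U = [5, 1, 7].
Then [u]_S = Q [u]_B = [22, -14, -11].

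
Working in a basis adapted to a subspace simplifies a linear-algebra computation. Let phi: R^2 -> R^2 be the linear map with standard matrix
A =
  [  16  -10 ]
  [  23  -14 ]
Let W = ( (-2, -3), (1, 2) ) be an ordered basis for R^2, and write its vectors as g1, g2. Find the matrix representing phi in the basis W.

The j-th column of [phi]_W is [phi(gj)]_W.
phi(g1) = A g1 = (-2, -4) = 0·g1 - 2g2, so column 1 is (0, -2).
Repeating for g2 and assembling the columns gives [[0, 3], [-2, 2]].

[[0, 3], [-2, 2]]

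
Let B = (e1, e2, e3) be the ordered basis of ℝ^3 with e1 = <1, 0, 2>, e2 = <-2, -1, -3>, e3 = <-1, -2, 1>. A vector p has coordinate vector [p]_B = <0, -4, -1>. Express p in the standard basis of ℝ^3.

<9, 6, 11>

p = M [p]_B, where M has columns e1, ..., e3.
Carrying out the matrix-vector product, p = <9, 6, 11>.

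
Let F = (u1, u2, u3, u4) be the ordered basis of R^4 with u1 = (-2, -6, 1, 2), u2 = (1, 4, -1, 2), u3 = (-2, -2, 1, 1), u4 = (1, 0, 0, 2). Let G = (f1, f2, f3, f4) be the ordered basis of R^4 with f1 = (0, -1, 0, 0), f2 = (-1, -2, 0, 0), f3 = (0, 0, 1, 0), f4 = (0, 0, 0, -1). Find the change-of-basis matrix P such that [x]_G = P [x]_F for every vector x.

Column j of P is [uj]_G, since P maps F-coordinates to G-coordinates.
Expressing u1 in G: u1 = 2f1 + 2f2 + f3 - 2f4, so column 1 of P is (2, 2, 1, -2).
Doing the same for each uj gives P = [[2, -2, -2, 2], [2, -1, 2, -1], [1, -1, 1, 0], [-2, -2, -1, -2]].

[[2, -2, -2, 2], [2, -1, 2, -1], [1, -1, 1, 0], [-2, -2, -1, -2]]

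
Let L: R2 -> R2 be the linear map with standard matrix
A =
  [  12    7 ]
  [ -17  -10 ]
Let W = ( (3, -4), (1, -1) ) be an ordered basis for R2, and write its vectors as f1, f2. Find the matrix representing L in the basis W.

Let P have columns f1, f2. Then [L]_W = P^(-1) A P.
Here det P = 1, so P^(-1) is integer; computing A P first and then P^(-1)(A P) gives [[3, 2], [-1, -1]].

[[3, 2], [-1, -1]]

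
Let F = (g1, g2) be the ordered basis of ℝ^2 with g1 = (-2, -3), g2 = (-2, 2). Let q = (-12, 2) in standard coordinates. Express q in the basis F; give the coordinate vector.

(2, 4)

We seek scalars with c_1 g1 + c_2 g2 = q; equivalently solve M c = q where the columns of M are g1, g2.
System: -2c_1 - 2c_2 = -12, -3c_1 + 2c_2 = 2; solving gives c_1 = 2, c_2 = 4.
Check: 2g1 + 4g2 = (-12, 2).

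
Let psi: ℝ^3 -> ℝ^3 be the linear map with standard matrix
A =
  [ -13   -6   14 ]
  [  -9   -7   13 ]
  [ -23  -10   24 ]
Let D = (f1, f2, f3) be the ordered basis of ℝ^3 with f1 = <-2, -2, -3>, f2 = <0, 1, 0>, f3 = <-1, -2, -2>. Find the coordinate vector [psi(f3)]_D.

<1, 1, 1>

Column 3 of [psi]_D is the D-coordinate vector of psi(f3).
In standard coordinates psi(f3) = A f3 = <-3, -3, -5>.
Converting to D: <-3, -3, -5> = f1 + f2 + f3, so the coordinate vector is <1, 1, 1>.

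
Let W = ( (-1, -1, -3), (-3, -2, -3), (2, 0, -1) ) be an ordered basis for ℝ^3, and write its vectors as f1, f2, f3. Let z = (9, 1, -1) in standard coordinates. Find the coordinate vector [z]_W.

(-1, 0, 4)

We seek scalars with c_1 f1 + ... + c_3 f3 = z; equivalently solve M c = z where the columns of M are f1, ..., f3.
Row-reducing the augmented matrix [M | z] gives c = (-1, 0, 4).
Check: -f1 + 0·f2 + 4f3 = (9, 1, -1).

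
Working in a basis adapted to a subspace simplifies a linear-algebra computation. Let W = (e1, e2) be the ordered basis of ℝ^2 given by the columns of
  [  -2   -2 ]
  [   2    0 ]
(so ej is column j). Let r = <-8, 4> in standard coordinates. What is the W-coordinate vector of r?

We seek scalars with c_1 e1 + c_2 e2 = r; equivalently solve M c = r where the columns of M are e1, e2.
System: -2c_1 - 2c_2 = -8, 2c_1 + 0c_2 = 4; solving gives c_1 = 2, c_2 = 2.
Check: 2e1 + 2e2 = <-8, 4>.

<2, 2>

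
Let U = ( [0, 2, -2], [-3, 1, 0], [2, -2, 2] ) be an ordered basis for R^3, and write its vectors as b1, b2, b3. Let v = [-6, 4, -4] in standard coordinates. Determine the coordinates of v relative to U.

We seek scalars with c_1 b1 + ... + c_3 b3 = v; equivalently solve M c = v where the columns of M are b1, ..., b3.
Solving this 3x3 system gives c = (-1, 0, -3).
Check: -b1 + 0·b2 - 3b3 = [-6, 4, -4].

[-1, 0, -3]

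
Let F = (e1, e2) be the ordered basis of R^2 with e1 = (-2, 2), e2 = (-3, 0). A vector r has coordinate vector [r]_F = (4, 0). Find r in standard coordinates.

r = M [r]_F, where M has columns e1, e2.
Carrying out the matrix-vector product, r = (-8, 8).

(-8, 8)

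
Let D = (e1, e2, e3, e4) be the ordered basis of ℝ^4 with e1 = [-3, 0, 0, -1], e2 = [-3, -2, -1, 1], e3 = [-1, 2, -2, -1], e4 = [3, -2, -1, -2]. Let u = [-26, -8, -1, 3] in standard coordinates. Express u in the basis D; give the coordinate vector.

[u]_D is the unique c with M c = u, where M has columns e1, ..., e4.
Gaussian elimination on [M | u] yields c = (4, 4, -1, -1).
Check: 4e1 + 4e2 - e3 - e4 = [-26, -8, -1, 3].

[4, 4, -1, -1]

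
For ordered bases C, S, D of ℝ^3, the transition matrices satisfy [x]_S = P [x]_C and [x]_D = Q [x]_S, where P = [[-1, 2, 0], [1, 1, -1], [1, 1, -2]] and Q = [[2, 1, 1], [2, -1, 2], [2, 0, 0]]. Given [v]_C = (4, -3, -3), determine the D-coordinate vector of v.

Apply P to get S-coordinates (-10, 4, 7), then Q to get D-coordinates.
The result is [v]_D = (-9, -10, -20).

(-9, -10, -20)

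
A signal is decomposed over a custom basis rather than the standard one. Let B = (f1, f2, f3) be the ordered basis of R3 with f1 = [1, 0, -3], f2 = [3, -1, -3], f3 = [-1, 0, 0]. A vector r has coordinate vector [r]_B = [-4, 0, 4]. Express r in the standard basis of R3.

[-8, 0, 12]

By definition r = -4f1 + 0·f2 + 4f3.
Summing componentwise gives [-8, 0, 12].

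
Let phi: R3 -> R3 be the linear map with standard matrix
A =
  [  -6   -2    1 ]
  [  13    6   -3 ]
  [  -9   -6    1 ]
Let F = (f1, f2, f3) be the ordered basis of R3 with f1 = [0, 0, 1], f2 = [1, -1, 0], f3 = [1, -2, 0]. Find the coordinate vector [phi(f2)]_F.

Compute phi(f2) = A f2 = [-4, 7, -3] in standard coordinates.
Then write this in F-coordinates: solve for y in y_1 f1 + ... + y_3 f3 = [-4, 7, -3].
This gives y = [-3, -1, -3], which is column 2 of [phi]_F.

[-3, -1, -3]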